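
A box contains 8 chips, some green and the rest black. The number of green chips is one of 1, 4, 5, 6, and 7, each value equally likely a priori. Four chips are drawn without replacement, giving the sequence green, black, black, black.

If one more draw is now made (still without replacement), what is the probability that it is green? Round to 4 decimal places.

0.3036

The likelihood of the observed sequence under each hypothesis: P(data | r = 1) = (1/8)(7/7)(6/6)(5/5) = 1/8; P(data | r = 4) = (4/8)(4/7)(3/6)(2/5) = 2/35; P(data | r = 5) = (5/8)(3/7)(2/6)(1/5) = 1/56; P(data | r = 6) = (6/8)(2/7)(1/6)(0/5) = 0; P(data | r = 7) = (7/8)(1/7)(0/6) = 0.
Weighting by the prior gives 1/5 · 1/8 = 1/40, 1/5 · 2/35 = 2/175, 1/5 · 1/56 = 1/280, 1/5 · 0 = 0, 1/5 · 0 = 0; these sum to 1/25.
Dividing through by the total gives posterior P(r = 1 | data) = 5/8, P(r = 4 | data) = 2/7, P(r = 5 | data) = 5/56, P(r = 6 | data) = 0, P(r = 7 | data) = 0.
The predictive probability is P(green next | data) = (0)(5/8) + (3/4)(2/7) + (1)(5/56) = 17/56.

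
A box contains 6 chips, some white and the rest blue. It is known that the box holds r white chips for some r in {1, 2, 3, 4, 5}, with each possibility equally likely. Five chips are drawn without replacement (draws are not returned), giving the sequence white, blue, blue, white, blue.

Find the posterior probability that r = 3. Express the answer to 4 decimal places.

0.4286

For each hypothesis, P(data | H) works out to: P(data | r = 1) = (1/6)(5/5)(4/4)(0/3) = 0; P(data | r = 2) = (2/6)(4/5)(3/4)(1/3)(2/2) = 1/15; P(data | r = 3) = (3/6)(3/5)(2/4)(2/3)(1/2) = 1/20; P(data | r = 4) = (4/6)(2/5)(1/4)(3/3)(0/2) = 0; P(data | r = 5) = (5/6)(1/5)(0/4) = 0.
Multiplying each by its prior: 1/5 · 0 = 0, 1/5 · 1/15 = 1/75, 1/5 · 1/20 = 1/100, 1/5 · 0 = 0, 1/5 · 0 = 0; these sum to 7/300.
Therefore the posterior P(r = 3 | data) = (1/100) / (7/300) = 3/7.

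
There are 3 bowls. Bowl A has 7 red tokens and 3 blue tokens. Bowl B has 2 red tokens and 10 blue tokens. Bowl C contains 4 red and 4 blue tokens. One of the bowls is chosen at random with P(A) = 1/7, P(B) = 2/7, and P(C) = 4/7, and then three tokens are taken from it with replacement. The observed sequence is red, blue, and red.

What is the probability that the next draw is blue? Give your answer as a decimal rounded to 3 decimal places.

0.480

Compute the likelihood of the observed sequence for each case: P(data | bowl A) = (7/10)(3/10)(7/10) = 0.147; P(data | bowl B) = (2/12)(10/12)(2/12) = 0.023148; P(data | bowl C) = (4/8)(4/8)(4/8) = 0.125.
The prior-weighted likelihoods are 1/7 · 0.147 = 0.021, 2/7 · 0.023148 = 0.0066138, 4/7 · 0.125 = 0.071429; with total 0.099042.
The posterior is then P(bowl A | data) = 0.21203, P(bowl B | data) = 0.066777, P(bowl C | data) = 0.72119.
So P(blue next | data) = Σ P(blue next | H) P(H | data) = (3/10)(0.21203) + (5/6)(0.066777) + (1/2)(0.72119) = 0.47985.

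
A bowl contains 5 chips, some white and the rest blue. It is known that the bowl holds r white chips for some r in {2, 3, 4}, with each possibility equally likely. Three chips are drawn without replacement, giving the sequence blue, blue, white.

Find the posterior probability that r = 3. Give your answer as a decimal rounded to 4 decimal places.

0.3333

For each hypothesis, P(data | H) works out to: P(data | r = 2) = (3/5)(2/4)(2/3) = 1/5; P(data | r = 3) = (2/5)(1/4)(3/3) = 1/10; P(data | r = 4) = (1/5)(0/4) = 0.
Weighting by the prior gives 1/3 · 1/5 = 1/15, 1/3 · 1/10 = 1/30, 1/3 · 0 = 0; these sum to 1/10.
By Bayes' rule, P(r = 3 | data) = (1/30) / (1/10) = 1/3.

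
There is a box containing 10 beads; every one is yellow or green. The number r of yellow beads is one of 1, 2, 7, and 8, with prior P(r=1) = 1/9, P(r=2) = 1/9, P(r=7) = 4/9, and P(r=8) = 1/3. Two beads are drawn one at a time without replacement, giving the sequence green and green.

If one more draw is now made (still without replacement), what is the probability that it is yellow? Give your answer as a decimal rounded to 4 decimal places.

0.3165

The likelihood of the observed sequence under each hypothesis: P(data | r = 1) = (9/10)(8/9) = 4/5; P(data | r = 2) = (8/10)(7/9) = 28/45; P(data | r = 7) = (3/10)(2/9) = 1/15; P(data | r = 8) = (2/10)(1/9) = 1/45.
Weighting by the prior gives 1/9 · 4/5 = 4/45, 1/9 · 28/45 = 28/405, 4/9 · 1/15 = 4/135, 1/3 · 1/45 = 1/135; with total 79/405.
The posterior is then P(r = 1 | data) = 36/79, P(r = 2 | data) = 28/79, P(r = 7 | data) = 12/79, P(r = 8 | data) = 3/79.
So P(yellow next | data) = Σ P(yellow next | H) P(H | data) = (1/8)(36/79) + (1/4)(28/79) + (7/8)(12/79) + (1)(3/79) = 25/79.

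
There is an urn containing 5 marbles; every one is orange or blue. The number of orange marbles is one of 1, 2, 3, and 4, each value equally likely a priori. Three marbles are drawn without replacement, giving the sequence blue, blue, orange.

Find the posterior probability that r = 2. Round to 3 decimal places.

0.400

For each hypothesis, P(data | H) works out to: P(data | r = 1) = (4/5)(3/4)(1/3) = 1/5; P(data | r = 2) = (3/5)(2/4)(2/3) = 1/5; P(data | r = 3) = (2/5)(1/4)(3/3) = 1/10; P(data | r = 4) = (1/5)(0/4) = 0.
Weighting by the prior gives 1/4 · 1/5 = 1/20, 1/4 · 1/5 = 1/20, 1/4 · 1/10 = 1/40, 1/4 · 0 = 0; these sum to 1/8.
By Bayes' rule, P(r = 2 | data) = (1/20) / (1/8) = 2/5.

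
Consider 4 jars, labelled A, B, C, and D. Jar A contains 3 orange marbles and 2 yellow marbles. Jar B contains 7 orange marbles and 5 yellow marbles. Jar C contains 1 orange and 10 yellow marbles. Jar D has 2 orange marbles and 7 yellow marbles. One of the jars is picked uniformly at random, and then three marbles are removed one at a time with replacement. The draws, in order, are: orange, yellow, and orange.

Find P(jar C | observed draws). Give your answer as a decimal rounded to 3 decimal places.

0.023

For each hypothesis, P(data | H) works out to: P(data | jar A) = (3/5)(2/5)(3/5) = 0.144; P(data | jar B) = (7/12)(5/12)(7/12) = 0.14178; P(data | jar C) = (1/11)(10/11)(1/11) = 0.0075131; P(data | jar D) = (2/9)(7/9)(2/9) = 0.038409.
Weighting by the prior gives 1/4 · 0.144 = 0.036, 1/4 · 0.14178 = 0.035446, 1/4 · 0.0075131 = 0.0018783, 1/4 · 0.038409 = 0.0096022; with total 0.082926.
So P(jar C | data) = (0.0018783) / (0.082926) = 0.02265.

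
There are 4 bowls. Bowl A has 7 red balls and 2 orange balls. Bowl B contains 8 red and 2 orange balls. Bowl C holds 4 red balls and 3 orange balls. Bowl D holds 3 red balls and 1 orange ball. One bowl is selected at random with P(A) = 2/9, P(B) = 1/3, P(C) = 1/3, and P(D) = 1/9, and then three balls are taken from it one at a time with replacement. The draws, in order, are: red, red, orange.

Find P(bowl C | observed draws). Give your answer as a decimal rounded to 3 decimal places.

0.346

The likelihood of the observed sequence under each hypothesis: P(data | bowl A) = (7/9)(7/9)(2/9) = 0.13443; P(data | bowl B) = (8/10)(8/10)(2/10) = 0.128; P(data | bowl C) = (4/7)(4/7)(3/7) = 0.13994; P(data | bowl D) = (3/4)(3/4)(1/4) = 0.14062.
Multiplying each by its prior: 2/9 · 0.13443 = 0.029873, 1/3 · 0.128 = 0.042667, 1/3 · 0.13994 = 0.046647, 1/9 · 0.14062 = 0.015625; summing to 0.13481.
Hence P(bowl C | data) = (0.046647) / (0.13481) = 0.34602.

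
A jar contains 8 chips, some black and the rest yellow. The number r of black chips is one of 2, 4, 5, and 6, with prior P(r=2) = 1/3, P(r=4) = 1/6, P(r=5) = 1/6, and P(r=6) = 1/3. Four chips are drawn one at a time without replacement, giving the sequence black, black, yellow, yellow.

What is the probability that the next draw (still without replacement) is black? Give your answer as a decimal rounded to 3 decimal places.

Under each hypothesis, the probability of the observed sequence is: P(data | r = 2) = (2/8)(1/7)(6/6)(5/5) = 1/28; P(data | r = 4) = (4/8)(3/7)(4/6)(3/5) = 3/35; P(data | r = 5) = (5/8)(4/7)(3/6)(2/5) = 1/14; P(data | r = 6) = (6/8)(5/7)(2/6)(1/5) = 1/28.
Weighting by the prior gives 1/3 · 1/28 = 1/84, 1/6 · 3/35 = 1/70, 1/6 · 1/14 = 1/84, 1/3 · 1/28 = 1/84; with total 1/20.
Normalising, the posterior is P(r = 2 | data) = 5/21, P(r = 4 | data) = 2/7, P(r = 5 | data) = 5/21, P(r = 6 | data) = 5/21.
So P(black next | data) = Σ P(black next | H) P(H | data) = (0)(5/21) + (1/2)(2/7) + (3/4)(5/21) + (1)(5/21) = 47/84.

0.560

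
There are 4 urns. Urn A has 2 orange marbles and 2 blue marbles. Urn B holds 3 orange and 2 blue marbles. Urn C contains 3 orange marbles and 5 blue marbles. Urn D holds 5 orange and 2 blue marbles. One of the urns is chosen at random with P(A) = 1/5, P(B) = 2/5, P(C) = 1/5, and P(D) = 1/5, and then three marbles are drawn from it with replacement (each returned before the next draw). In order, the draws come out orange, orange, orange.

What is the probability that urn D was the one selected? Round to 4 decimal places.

0.3741

Under each hypothesis, the probability of the observed sequence is: P(data | urn A) = (2/4)(2/4)(2/4) = 0.125; P(data | urn B) = (3/5)(3/5)(3/5) = 0.216; P(data | urn C) = (3/8)(3/8)(3/8) = 0.052734; P(data | urn D) = (5/7)(5/7)(5/7) = 0.36443.
Weighting by the prior gives 1/5 · 0.125 = 0.025, 2/5 · 0.216 = 0.0864, 1/5 · 0.052734 = 0.010547, 1/5 · 0.36443 = 0.072886; summing to 0.19483.
Hence P(urn D | data) = (0.072886) / (0.19483) = 0.3741.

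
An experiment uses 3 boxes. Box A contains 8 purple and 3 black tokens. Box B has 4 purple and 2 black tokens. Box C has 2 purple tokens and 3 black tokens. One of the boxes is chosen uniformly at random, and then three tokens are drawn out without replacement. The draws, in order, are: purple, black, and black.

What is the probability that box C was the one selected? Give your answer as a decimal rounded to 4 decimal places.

0.6346

Under each hypothesis, the probability of the observed sequence is: P(data | box A) = (8/11)(3/10)(2/9) = 8/165; P(data | box B) = (4/6)(2/5)(1/4) = 1/15; P(data | box C) = (2/5)(3/4)(2/3) = 1/5.
The prior-weighted likelihoods are 1/3 · 8/165 = 8/495, 1/3 · 1/15 = 1/45, 1/3 · 1/5 = 1/15; with total 52/495.
By Bayes' rule, P(box C | data) = (1/15) / (52/495) = 33/52.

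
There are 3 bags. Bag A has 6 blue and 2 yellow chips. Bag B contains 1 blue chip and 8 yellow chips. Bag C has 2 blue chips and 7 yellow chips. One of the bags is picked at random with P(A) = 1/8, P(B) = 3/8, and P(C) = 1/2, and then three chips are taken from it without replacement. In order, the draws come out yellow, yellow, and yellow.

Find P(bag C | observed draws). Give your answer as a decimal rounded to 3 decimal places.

0.455

The likelihood of the observed sequence under each hypothesis: P(data | bag A) = (2/8)(1/7)(0/6) = 0; P(data | bag B) = (8/9)(7/8)(6/7) = 2/3; P(data | bag C) = (7/9)(6/8)(5/7) = 5/12.
Weighting by the prior gives 1/8 · 0 = 0, 3/8 · 2/3 = 1/4, 1/2 · 5/12 = 5/24; with total 11/24.
So P(bag C | data) = (5/24) / (11/24) = 5/11.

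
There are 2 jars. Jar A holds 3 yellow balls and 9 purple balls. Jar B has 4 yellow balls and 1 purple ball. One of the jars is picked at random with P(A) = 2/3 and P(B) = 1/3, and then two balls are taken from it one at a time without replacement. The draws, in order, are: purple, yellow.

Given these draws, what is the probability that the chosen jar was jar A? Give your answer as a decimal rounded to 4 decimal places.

0.6716

The likelihood of the observed sequence under each hypothesis: P(data | jar A) = (9/12)(3/11) = 9/44; P(data | jar B) = (1/5)(4/4) = 1/5.
Multiplying each by its prior: 2/3 · 9/44 = 3/22, 1/3 · 1/5 = 1/15; with total 67/330.
By Bayes' rule, P(jar A | data) = (3/22) / (67/330) = 45/67.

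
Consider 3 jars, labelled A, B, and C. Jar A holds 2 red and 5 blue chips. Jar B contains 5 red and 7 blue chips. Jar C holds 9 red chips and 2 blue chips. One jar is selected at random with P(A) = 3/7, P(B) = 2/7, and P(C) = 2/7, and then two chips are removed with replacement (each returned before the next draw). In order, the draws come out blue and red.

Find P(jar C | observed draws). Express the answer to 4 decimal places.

For each hypothesis, P(data | H) works out to: P(data | jar A) = (5/7)(2/7) = 0.20408; P(data | jar B) = (7/12)(5/12) = 0.24306; P(data | jar C) = (2/11)(9/11) = 0.14876.
Multiplying each by its prior: 3/7 · 0.20408 = 0.087464, 2/7 · 0.24306 = 0.069444, 2/7 · 0.14876 = 0.042503; summing to 0.19941.
Hence P(jar C | data) = (0.042503) / (0.19941) = 0.21314.

0.2131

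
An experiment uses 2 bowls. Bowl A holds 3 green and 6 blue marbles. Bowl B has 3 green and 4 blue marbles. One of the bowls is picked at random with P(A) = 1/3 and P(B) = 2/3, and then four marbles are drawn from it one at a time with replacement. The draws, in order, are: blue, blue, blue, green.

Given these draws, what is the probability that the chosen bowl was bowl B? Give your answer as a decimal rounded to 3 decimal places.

0.618

For each hypothesis, P(data | H) works out to: P(data | bowl A) = (6/9)(6/9)(6/9)(3/9) = 0.098765; P(data | bowl B) = (4/7)(4/7)(4/7)(3/7) = 0.079967.
Multiplying each by its prior: 1/3 · 0.098765 = 0.032922, 2/3 · 0.079967 = 0.053311; summing to 0.086233.
Therefore the posterior P(bowl B | data) = (0.053311) / (0.086233) = 0.61822.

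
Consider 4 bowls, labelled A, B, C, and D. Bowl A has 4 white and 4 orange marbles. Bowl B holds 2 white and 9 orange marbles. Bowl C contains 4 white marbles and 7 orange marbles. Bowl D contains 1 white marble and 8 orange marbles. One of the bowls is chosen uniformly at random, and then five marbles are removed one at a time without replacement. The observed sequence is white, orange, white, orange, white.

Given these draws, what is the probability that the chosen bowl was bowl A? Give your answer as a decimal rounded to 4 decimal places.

0.7021

Under each hypothesis, the probability of the observed sequence is: P(data | bowl A) = (4/8)(4/7)(3/6)(3/5)(2/4) = 0.042857; P(data | bowl B) = (2/11)(9/10)(1/9)(8/8)(0/7) = 0; P(data | bowl C) = (4/11)(7/10)(3/9)(6/8)(2/7) = 0.018182; P(data | bowl D) = (1/9)(8/8)(0/7) = 0.
Multiplying each by its prior: 1/4 · 0.042857 = 0.010714, 1/4 · 0 = 0, 1/4 · 0.018182 = 0.0045455, 1/4 · 0 = 0; with total 0.01526.
Hence P(bowl A | data) = (0.010714) / (0.01526) = 0.70213.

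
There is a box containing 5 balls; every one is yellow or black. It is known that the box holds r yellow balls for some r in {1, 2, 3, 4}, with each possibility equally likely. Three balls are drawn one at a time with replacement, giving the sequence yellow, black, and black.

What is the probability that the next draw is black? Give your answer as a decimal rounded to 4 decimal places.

0.5840

Under each hypothesis, the probability of the observed sequence is: P(data | r = 1) = (1/5)(4/5)(4/5) = 16/125; P(data | r = 2) = (2/5)(3/5)(3/5) = 18/125; P(data | r = 3) = (3/5)(2/5)(2/5) = 12/125; P(data | r = 4) = (4/5)(1/5)(1/5) = 4/125.
Multiplying each by its prior: 1/4 · 16/125 = 4/125, 1/4 · 18/125 = 9/250, 1/4 · 12/125 = 3/125, 1/4 · 4/125 = 1/125; these sum to 1/10.
The posterior is then P(r = 1 | data) = 8/25, P(r = 2 | data) = 9/25, P(r = 3 | data) = 6/25, P(r = 4 | data) = 2/25.
So P(black next | data) = Σ P(black next | H) P(H | data) = (4/5)(8/25) + (3/5)(9/25) + (2/5)(6/25) + (1/5)(2/25) = 73/125.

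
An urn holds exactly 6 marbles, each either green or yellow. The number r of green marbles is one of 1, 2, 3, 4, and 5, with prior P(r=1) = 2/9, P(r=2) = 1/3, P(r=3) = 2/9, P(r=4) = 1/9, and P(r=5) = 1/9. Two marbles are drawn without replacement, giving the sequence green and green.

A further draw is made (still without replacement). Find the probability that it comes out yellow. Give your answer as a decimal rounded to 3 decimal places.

Compute the likelihood of the observed sequence for each case: P(data | r = 1) = (1/6)(0/5) = 0; P(data | r = 2) = (2/6)(1/5) = 1/15; P(data | r = 3) = (3/6)(2/5) = 1/5; P(data | r = 4) = (4/6)(3/5) = 2/5; P(data | r = 5) = (5/6)(4/5) = 2/3.
Weighting by the prior gives 2/9 · 0 = 0, 1/3 · 1/15 = 1/45, 2/9 · 1/5 = 2/45, 1/9 · 2/5 = 2/45, 1/9 · 2/3 = 2/27; with total 5/27.
Normalising, the posterior is P(r = 1 | data) = 0, P(r = 2 | data) = 3/25, P(r = 3 | data) = 6/25, P(r = 4 | data) = 6/25, P(r = 5 | data) = 2/5.
So P(yellow next | data) = Σ P(yellow next | H) P(H | data) = (1)(3/25) + (3/4)(6/25) + (1/2)(6/25) + (1/4)(2/5) = 13/25.

0.520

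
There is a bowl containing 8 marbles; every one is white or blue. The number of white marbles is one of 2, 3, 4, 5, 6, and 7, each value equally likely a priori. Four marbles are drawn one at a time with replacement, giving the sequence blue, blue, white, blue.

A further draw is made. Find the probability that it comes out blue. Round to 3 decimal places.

The likelihood of the observed sequence under each hypothesis: P(data | r = 2) = (6/8)(6/8)(2/8)(6/8) = 0.10547; P(data | r = 3) = (5/8)(5/8)(3/8)(5/8) = 0.091553; P(data | r = 4) = (4/8)(4/8)(4/8)(4/8) = 0.0625; P(data | r = 5) = (3/8)(3/8)(5/8)(3/8) = 0.032959; P(data | r = 6) = (2/8)(2/8)(6/8)(2/8) = 0.011719; P(data | r = 7) = (1/8)(1/8)(7/8)(1/8) = 0.001709.
Weighting by the prior gives 1/6 · 0.10547 = 0.017578, 1/6 · 0.091553 = 0.015259, 1/6 · 0.0625 = 0.010417, 1/6 · 0.032959 = 0.0054932, 1/6 · 0.011719 = 0.0019531, 1/6 · 0.001709 = 0.00028483; with total 0.050985.
The posterior is then P(r = 2 | data) = 0.34477, P(r = 3 | data) = 0.29928, P(r = 4 | data) = 0.20431, P(r = 5 | data) = 0.10774, P(r = 6 | data) = 0.038308, P(r = 7 | data) = 0.0055866.
Averaging over the posterior, P(blue next | data) = (3/4)(0.34477) + (5/8)(0.29928) + (1/2)(0.20431) + (3/8)(0.10774) + (1/4)(0.038308) + (1/8)(0.0055866) = 0.59846.

0.598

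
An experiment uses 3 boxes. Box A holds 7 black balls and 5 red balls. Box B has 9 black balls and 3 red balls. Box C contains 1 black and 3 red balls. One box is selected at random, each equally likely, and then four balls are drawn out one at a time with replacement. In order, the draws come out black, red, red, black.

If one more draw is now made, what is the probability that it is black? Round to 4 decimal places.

For each hypothesis, P(data | H) works out to: P(data | box A) = (7/12)(5/12)(5/12)(7/12) = 0.059076; P(data | box B) = (9/12)(3/12)(3/12)(9/12) = 0.035156; P(data | box C) = (1/4)(3/4)(3/4)(1/4) = 0.035156.
Weighting by the prior gives 1/3 · 0.059076 = 0.019692, 1/3 · 0.035156 = 0.011719, 1/3 · 0.035156 = 0.011719; summing to 0.04313.
The posterior is then P(box A | data) = 0.45658, P(box B | data) = 0.27171, P(box C | data) = 0.27171.
So P(black next | data) = Σ P(black next | H) P(H | data) = (7/12)(0.45658) + (3/4)(0.27171) + (1/4)(0.27171) = 0.53805.

0.5380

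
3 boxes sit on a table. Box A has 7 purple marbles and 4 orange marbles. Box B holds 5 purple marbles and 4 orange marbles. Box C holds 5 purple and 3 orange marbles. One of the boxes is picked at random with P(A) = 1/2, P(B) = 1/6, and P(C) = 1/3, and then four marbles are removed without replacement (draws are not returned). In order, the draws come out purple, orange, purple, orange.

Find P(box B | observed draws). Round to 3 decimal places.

Under each hypothesis, the probability of the observed sequence is: P(data | box A) = (7/11)(4/10)(6/9)(3/8) = 0.063636; P(data | box B) = (5/9)(4/8)(4/7)(3/6) = 0.079365; P(data | box C) = (5/8)(3/7)(4/6)(2/5) = 0.071429.
The prior-weighted likelihoods are 1/2 · 0.063636 = 0.031818, 1/6 · 0.079365 = 0.013228, 1/3 · 0.071429 = 0.02381; summing to 0.068855.
Hence P(box B | data) = (0.013228) / (0.068855) = 0.19211.

0.192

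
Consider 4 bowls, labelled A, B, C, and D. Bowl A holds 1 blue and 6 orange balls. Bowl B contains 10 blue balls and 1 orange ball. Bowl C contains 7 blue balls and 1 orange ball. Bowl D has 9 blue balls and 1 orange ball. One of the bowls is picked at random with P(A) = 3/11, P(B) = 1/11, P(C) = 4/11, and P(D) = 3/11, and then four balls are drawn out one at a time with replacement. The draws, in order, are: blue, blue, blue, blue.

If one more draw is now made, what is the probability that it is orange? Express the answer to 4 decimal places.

0.1107

For each hypothesis, P(data | H) works out to: P(data | bowl A) = (1/7)(1/7)(1/7)(1/7) = 0.00041649; P(data | bowl B) = (10/11)(10/11)(10/11)(10/11) = 0.68301; P(data | bowl C) = (7/8)(7/8)(7/8)(7/8) = 0.58618; P(data | bowl D) = (9/10)(9/10)(9/10)(9/10) = 0.6561.
Multiplying each by its prior: 3/11 · 0.00041649 = 0.00011359, 1/11 · 0.68301 = 0.062092, 4/11 · 0.58618 = 0.21316, 3/11 · 0.6561 = 0.17894; these sum to 0.4543.
Dividing through by the total gives posterior P(bowl A | data) = 0.00025003, P(bowl B | data) = 0.13668, P(bowl C | data) = 0.4692, P(bowl D | data) = 0.39387.
So P(orange next | data) = Σ P(orange next | H) P(H | data) = (6/7)(0.00025003) + (1/11)(0.13668) + (1/8)(0.4692) + (1/10)(0.39387) = 0.11068.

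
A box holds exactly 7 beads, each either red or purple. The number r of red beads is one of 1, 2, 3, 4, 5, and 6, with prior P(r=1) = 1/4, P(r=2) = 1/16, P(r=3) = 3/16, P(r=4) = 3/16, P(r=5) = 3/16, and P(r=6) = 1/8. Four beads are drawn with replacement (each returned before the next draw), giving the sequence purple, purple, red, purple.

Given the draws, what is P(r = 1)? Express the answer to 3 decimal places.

The likelihood of the observed sequence under each hypothesis: P(data | r = 1) = (6/7)(6/7)(1/7)(6/7) = 0.089963; P(data | r = 2) = (5/7)(5/7)(2/7)(5/7) = 0.10412; P(data | r = 3) = (4/7)(4/7)(3/7)(4/7) = 0.079967; P(data | r = 4) = (3/7)(3/7)(4/7)(3/7) = 0.044981; P(data | r = 5) = (2/7)(2/7)(5/7)(2/7) = 0.01666; P(data | r = 6) = (1/7)(1/7)(6/7)(1/7) = 0.002499.
Multiplying each by its prior: 1/4 · 0.089963 = 0.022491, 1/16 · 0.10412 = 0.0065077, 3/16 · 0.079967 = 0.014994, 3/16 · 0.044981 = 0.008434, 3/16 · 0.01666 = 0.0031237, 1/8 · 0.002499 = 0.00031237; these sum to 0.055862.
Hence P(r = 1 | data) = (0.022491) / (0.055862) = 0.40261.

0.403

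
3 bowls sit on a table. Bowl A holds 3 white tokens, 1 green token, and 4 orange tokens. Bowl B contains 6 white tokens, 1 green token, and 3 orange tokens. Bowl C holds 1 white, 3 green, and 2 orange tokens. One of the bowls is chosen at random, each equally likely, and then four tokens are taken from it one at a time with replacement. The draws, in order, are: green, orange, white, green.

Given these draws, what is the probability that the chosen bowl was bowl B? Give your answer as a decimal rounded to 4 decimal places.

0.0967

Under each hypothesis, the probability of the observed sequence is: P(data | bowl A) = (1/8)(4/8)(3/8)(1/8) = 0.0029297; P(data | bowl B) = (1/10)(3/10)(6/10)(1/10) = 0.0018; P(data | bowl C) = (3/6)(2/6)(1/6)(3/6) = 0.013889.
Weighting by the prior gives 1/3 · 0.0029297 = 0.00097656, 1/3 · 0.0018 = 0.0006, 1/3 · 0.013889 = 0.0046296; with total 0.0062062.
By Bayes' rule, P(bowl B | data) = (0.0006) / (0.0062062) = 0.096678.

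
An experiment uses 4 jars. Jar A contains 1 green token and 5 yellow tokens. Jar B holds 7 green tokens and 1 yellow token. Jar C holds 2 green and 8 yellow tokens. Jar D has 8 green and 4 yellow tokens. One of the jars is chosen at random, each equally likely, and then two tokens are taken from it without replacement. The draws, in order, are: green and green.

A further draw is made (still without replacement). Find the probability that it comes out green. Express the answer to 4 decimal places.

0.7351

Compute the likelihood of the observed sequence for each case: P(data | jar A) = (1/6)(0/5) = 0; P(data | jar B) = (7/8)(6/7) = 0.75; P(data | jar C) = (2/10)(1/9) = 0.022222; P(data | jar D) = (8/12)(7/11) = 0.42424.
The prior-weighted likelihoods are 1/4 · 0 = 0, 1/4 · 0.75 = 0.1875, 1/4 · 0.022222 = 0.0055556, 1/4 · 0.42424 = 0.10606; these sum to 0.29912.
Dividing through by the total gives posterior P(jar A | data) = 0, P(jar B | data) = 0.62685, P(jar C | data) = 0.018573, P(jar D | data) = 0.35458.
So P(green next | data) = Σ P(green next | H) P(H | data) = (5/6)(0.62685) + (0)(0.018573) + (3/5)(0.35458) = 0.73512.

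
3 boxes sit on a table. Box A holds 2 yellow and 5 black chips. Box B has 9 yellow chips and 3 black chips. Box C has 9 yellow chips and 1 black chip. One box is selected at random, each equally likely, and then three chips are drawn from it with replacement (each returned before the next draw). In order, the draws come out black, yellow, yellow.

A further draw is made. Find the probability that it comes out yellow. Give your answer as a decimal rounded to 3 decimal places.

0.697

Compute the likelihood of the observed sequence for each case: P(data | box A) = (5/7)(2/7)(2/7) = 0.058309; P(data | box B) = (3/12)(9/12)(9/12) = 0.14062; P(data | box C) = (1/10)(9/10)(9/10) = 0.081.
Weighting by the prior gives 1/3 · 0.058309 = 0.019436, 1/3 · 0.14062 = 0.046875, 1/3 · 0.081 = 0.027; these sum to 0.093311.
Normalising, the posterior is P(box A | data) = 0.2083, P(box B | data) = 0.50235, P(box C | data) = 0.28935.
So P(yellow next | data) = Σ P(yellow next | H) P(H | data) = (2/7)(0.2083) + (3/4)(0.50235) + (9/10)(0.28935) = 0.69669.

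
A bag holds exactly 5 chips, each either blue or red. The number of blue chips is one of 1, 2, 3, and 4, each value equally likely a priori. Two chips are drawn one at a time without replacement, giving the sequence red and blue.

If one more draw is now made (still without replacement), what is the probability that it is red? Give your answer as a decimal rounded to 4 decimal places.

Compute the likelihood of the observed sequence for each case: P(data | r = 1) = (4/5)(1/4) = 1/5; P(data | r = 2) = (3/5)(2/4) = 3/10; P(data | r = 3) = (2/5)(3/4) = 3/10; P(data | r = 4) = (1/5)(4/4) = 1/5.
The prior-weighted likelihoods are 1/4 · 1/5 = 1/20, 1/4 · 3/10 = 3/40, 1/4 · 3/10 = 3/40, 1/4 · 1/5 = 1/20; summing to 1/4.
The posterior is then P(r = 1 | data) = 1/5, P(r = 2 | data) = 3/10, P(r = 3 | data) = 3/10, P(r = 4 | data) = 1/5.
So P(red next | data) = Σ P(red next | H) P(H | data) = (1)(1/5) + (2/3)(3/10) + (1/3)(3/10) + (0)(1/5) = 1/2.

0.5000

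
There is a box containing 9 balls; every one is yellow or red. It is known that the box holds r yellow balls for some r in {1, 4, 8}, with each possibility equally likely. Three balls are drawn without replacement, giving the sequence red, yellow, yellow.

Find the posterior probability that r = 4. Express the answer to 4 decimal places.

0.5172

For each hypothesis, P(data | H) works out to: P(data | r = 1) = (8/9)(1/8)(0/7) = 0; P(data | r = 4) = (5/9)(4/8)(3/7) = 5/42; P(data | r = 8) = (1/9)(8/8)(7/7) = 1/9.
Weighting by the prior gives 1/3 · 0 = 0, 1/3 · 5/42 = 5/126, 1/3 · 1/9 = 1/27; summing to 29/378.
By Bayes' rule, P(r = 4 | data) = (5/126) / (29/378) = 15/29.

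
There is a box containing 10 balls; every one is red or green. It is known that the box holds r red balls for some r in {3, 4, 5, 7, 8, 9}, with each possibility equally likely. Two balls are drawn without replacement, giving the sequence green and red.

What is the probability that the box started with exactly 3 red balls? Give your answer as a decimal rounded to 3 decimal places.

0.181

For each hypothesis, P(data | H) works out to: P(data | r = 3) = (7/10)(3/9) = 7/30; P(data | r = 4) = (6/10)(4/9) = 4/15; P(data | r = 5) = (5/10)(5/9) = 5/18; P(data | r = 7) = (3/10)(7/9) = 7/30; P(data | r = 8) = (2/10)(8/9) = 8/45; P(data | r = 9) = (1/10)(9/9) = 1/10.
The prior-weighted likelihoods are 1/6 · 7/30 = 7/180, 1/6 · 4/15 = 2/45, 1/6 · 5/18 = 5/108, 1/6 · 7/30 = 7/180, 1/6 · 8/45 = 4/135, 1/6 · 1/10 = 1/60; these sum to 29/135.
By Bayes' rule, P(r = 3 | data) = (7/180) / (29/135) = 21/116.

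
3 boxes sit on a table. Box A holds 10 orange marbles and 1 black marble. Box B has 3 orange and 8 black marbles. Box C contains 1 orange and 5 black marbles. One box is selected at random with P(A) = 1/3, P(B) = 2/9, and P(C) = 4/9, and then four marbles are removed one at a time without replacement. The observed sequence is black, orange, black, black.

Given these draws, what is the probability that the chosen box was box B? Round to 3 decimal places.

Compute the likelihood of the observed sequence for each case: P(data | box A) = (1/11)(10/10)(0/9) = 0; P(data | box B) = (8/11)(3/10)(7/9)(6/8) = 0.12727; P(data | box C) = (5/6)(1/5)(4/4)(3/3) = 0.16667.
Weighting by the prior gives 1/3 · 0 = 0, 2/9 · 0.12727 = 0.028283, 4/9 · 0.16667 = 0.074074; these sum to 0.10236.
By Bayes' rule, P(box B | data) = (0.028283) / (0.10236) = 0.27632.

0.276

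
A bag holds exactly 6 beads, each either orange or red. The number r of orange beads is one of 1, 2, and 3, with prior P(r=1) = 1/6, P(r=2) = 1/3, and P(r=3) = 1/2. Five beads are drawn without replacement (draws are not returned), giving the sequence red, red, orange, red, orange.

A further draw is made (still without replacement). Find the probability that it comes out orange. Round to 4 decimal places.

Under each hypothesis, the probability of the observed sequence is: P(data | r = 1) = (5/6)(4/5)(1/4)(3/3)(0/2) = 0; P(data | r = 2) = (4/6)(3/5)(2/4)(2/3)(1/2) = 1/15; P(data | r = 3) = (3/6)(2/5)(3/4)(1/3)(2/2) = 1/20.
The prior-weighted likelihoods are 1/6 · 0 = 0, 1/3 · 1/15 = 1/45, 1/2 · 1/20 = 1/40; summing to 17/360.
The posterior is then P(r = 1 | data) = 0, P(r = 2 | data) = 8/17, P(r = 3 | data) = 9/17.
The predictive probability is P(orange next | data) = (0)(8/17) + (1)(9/17) = 9/17.

0.5294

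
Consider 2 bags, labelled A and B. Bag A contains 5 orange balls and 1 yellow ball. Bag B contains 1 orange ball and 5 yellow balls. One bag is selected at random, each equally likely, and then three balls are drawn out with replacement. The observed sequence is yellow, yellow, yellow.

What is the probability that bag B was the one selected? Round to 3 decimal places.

Under each hypothesis, the probability of the observed sequence is: P(data | bag A) = (1/6)(1/6)(1/6) = 1/216; P(data | bag B) = (5/6)(5/6)(5/6) = 125/216.
Weighting by the prior gives 1/2 · 1/216 = 1/432, 1/2 · 125/216 = 125/432; these sum to 7/24.
So P(bag B | data) = (125/432) / (7/24) = 125/126.

0.992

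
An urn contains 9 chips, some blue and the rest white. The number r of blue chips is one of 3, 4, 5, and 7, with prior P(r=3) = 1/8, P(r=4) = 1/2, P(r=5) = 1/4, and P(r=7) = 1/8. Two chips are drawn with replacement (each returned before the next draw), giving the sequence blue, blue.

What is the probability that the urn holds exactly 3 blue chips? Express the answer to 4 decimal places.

The likelihood of the observed sequence under each hypothesis: P(data | r = 3) = (3/9)(3/9) = 1/9; P(data | r = 4) = (4/9)(4/9) = 16/81; P(data | r = 5) = (5/9)(5/9) = 25/81; P(data | r = 7) = (7/9)(7/9) = 49/81.
Multiplying each by its prior: 1/8 · 1/9 = 1/72, 1/2 · 16/81 = 8/81, 1/4 · 25/81 = 25/324, 1/8 · 49/81 = 49/648; with total 43/162.
Therefore the posterior P(r = 3 | data) = (1/72) / (43/162) = 9/172.

0.0523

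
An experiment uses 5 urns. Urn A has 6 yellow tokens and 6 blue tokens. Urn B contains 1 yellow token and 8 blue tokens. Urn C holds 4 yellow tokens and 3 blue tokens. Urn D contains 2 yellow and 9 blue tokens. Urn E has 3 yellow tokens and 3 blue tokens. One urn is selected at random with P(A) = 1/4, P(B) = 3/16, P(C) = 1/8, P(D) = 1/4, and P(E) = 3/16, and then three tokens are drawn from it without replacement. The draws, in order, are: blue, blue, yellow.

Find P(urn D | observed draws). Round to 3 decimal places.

0.272

Compute the likelihood of the observed sequence for each case: P(data | urn A) = (6/12)(5/11)(6/10) = 0.13636; P(data | urn B) = (8/9)(7/8)(1/7) = 0.11111; P(data | urn C) = (3/7)(2/6)(4/5) = 0.11429; P(data | urn D) = (9/11)(8/10)(2/9) = 0.14545; P(data | urn E) = (3/6)(2/5)(3/4) = 0.15.
The prior-weighted likelihoods are 1/4 · 0.13636 = 0.034091, 3/16 · 0.11111 = 0.020833, 1/8 · 0.11429 = 0.014286, 1/4 · 0.14545 = 0.036364, 3/16 · 0.15 = 0.028125; with total 0.1337.
Therefore the posterior P(urn D | data) = (0.036364) / (0.1337) = 0.27198.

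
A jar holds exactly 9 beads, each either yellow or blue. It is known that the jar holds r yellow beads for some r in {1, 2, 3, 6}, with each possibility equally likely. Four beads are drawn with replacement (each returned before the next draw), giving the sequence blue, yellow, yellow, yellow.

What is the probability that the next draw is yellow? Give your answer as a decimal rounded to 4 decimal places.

0.5713

Compute the likelihood of the observed sequence for each case: P(data | r = 1) = (8/9)(1/9)(1/9)(1/9) = 0.0012193; P(data | r = 2) = (7/9)(2/9)(2/9)(2/9) = 0.0085353; P(data | r = 3) = (6/9)(3/9)(3/9)(3/9) = 0.024691; P(data | r = 6) = (3/9)(6/9)(6/9)(6/9) = 0.098765.
Multiplying each by its prior: 1/4 · 0.0012193 = 0.00030483, 1/4 · 0.0085353 = 0.0021338, 1/4 · 0.024691 = 0.0061728, 1/4 · 0.098765 = 0.024691; summing to 0.033303.
Normalising, the posterior is P(r = 1 | data) = 0.0091533, P(r = 2 | data) = 0.064073, P(r = 3 | data) = 0.18535, P(r = 6 | data) = 0.74142.
The predictive probability is P(yellow next | data) = (1/9)(0.0091533) + (2/9)(0.064073) + (1/3)(0.18535) + (2/3)(0.74142) = 0.57132.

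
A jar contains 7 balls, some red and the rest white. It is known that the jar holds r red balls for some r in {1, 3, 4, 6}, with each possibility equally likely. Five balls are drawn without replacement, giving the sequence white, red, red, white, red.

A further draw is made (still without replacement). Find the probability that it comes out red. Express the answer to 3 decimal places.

For each hypothesis, P(data | H) works out to: P(data | r = 1) = (6/7)(1/6)(0/5) = 0; P(data | r = 3) = (4/7)(3/6)(2/5)(3/4)(1/3) = 1/35; P(data | r = 4) = (3/7)(4/6)(3/5)(2/4)(2/3) = 2/35; P(data | r = 6) = (1/7)(6/6)(5/5)(0/4) = 0.
Weighting by the prior gives 1/4 · 0 = 0, 1/4 · 1/35 = 1/140, 1/4 · 2/35 = 1/70, 1/4 · 0 = 0; with total 3/140.
Dividing through by the total gives posterior P(r = 1 | data) = 0, P(r = 3 | data) = 1/3, P(r = 4 | data) = 2/3, P(r = 6 | data) = 0.
Averaging over the posterior, P(red next | data) = (0)(1/3) + (1/2)(2/3) = 1/3.

0.333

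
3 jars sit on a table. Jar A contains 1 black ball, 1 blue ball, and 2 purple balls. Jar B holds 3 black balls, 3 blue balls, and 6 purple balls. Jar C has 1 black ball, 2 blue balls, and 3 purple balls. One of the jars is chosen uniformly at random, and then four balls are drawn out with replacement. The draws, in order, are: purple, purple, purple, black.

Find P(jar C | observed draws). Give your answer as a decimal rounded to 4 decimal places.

Under each hypothesis, the probability of the observed sequence is: P(data | jar A) = (2/4)(2/4)(2/4)(1/4) = 1/32; P(data | jar B) = (6/12)(6/12)(6/12)(3/12) = 1/32; P(data | jar C) = (3/6)(3/6)(3/6)(1/6) = 1/48.
Weighting by the prior gives 1/3 · 1/32 = 1/96, 1/3 · 1/32 = 1/96, 1/3 · 1/48 = 1/144; these sum to 1/36.
By Bayes' rule, P(jar C | data) = (1/144) / (1/36) = 1/4.

0.2500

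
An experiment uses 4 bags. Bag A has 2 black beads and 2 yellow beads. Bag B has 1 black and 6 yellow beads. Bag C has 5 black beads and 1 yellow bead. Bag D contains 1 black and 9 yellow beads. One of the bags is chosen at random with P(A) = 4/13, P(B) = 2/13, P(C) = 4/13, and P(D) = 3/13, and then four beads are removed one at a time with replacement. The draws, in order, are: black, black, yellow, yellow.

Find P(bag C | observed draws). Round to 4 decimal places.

0.2023

Compute the likelihood of the observed sequence for each case: P(data | bag A) = (2/4)(2/4)(2/4)(2/4) = 0.0625; P(data | bag B) = (1/7)(1/7)(6/7)(6/7) = 0.014994; P(data | bag C) = (5/6)(5/6)(1/6)(1/6) = 0.01929; P(data | bag D) = (1/10)(1/10)(9/10)(9/10) = 0.0081.
The prior-weighted likelihoods are 4/13 · 0.0625 = 0.019231, 2/13 · 0.014994 = 0.0023067, 4/13 · 0.01929 = 0.0059354, 3/13 · 0.0081 = 0.0018692; these sum to 0.029342.
Therefore the posterior P(bag C | data) = (0.0059354) / (0.029342) = 0.20228.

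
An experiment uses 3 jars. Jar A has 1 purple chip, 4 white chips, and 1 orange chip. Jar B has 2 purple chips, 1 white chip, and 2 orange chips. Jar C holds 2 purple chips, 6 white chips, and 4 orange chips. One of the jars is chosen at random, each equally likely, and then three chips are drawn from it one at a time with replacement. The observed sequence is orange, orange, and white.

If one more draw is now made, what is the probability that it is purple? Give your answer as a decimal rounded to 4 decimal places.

0.2371

Compute the likelihood of the observed sequence for each case: P(data | jar A) = (1/6)(1/6)(4/6) = 0.018519; P(data | jar B) = (2/5)(2/5)(1/5) = 0.032; P(data | jar C) = (4/12)(4/12)(6/12) = 0.055556.
The prior-weighted likelihoods are 1/3 · 0.018519 = 0.0061728, 1/3 · 0.032 = 0.010667, 1/3 · 0.055556 = 0.018519; with total 0.035358.
The posterior is then P(jar A | data) = 0.17458, P(jar B | data) = 0.30168, P(jar C | data) = 0.52374.
So P(purple next | data) = Σ P(purple next | H) P(H | data) = (1/6)(0.17458) + (2/5)(0.30168) + (1/6)(0.52374) = 0.23706.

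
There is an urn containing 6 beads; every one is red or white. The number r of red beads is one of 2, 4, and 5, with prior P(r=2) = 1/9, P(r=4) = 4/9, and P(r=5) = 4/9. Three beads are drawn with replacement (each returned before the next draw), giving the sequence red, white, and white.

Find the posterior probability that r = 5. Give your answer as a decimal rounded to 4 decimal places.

0.1724

Compute the likelihood of the observed sequence for each case: P(data | r = 2) = (2/6)(4/6)(4/6) = 4/27; P(data | r = 4) = (4/6)(2/6)(2/6) = 2/27; P(data | r = 5) = (5/6)(1/6)(1/6) = 5/216.
Weighting by the prior gives 1/9 · 4/27 = 4/243, 4/9 · 2/27 = 8/243, 4/9 · 5/216 = 5/486; these sum to 29/486.
So P(r = 5 | data) = (5/486) / (29/486) = 5/29.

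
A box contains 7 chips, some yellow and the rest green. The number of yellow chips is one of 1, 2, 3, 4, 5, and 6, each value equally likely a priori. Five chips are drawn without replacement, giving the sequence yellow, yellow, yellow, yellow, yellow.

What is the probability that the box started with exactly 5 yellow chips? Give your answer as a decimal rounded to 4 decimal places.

0.1429

Compute the likelihood of the observed sequence for each case: P(data | r = 1) = (1/7)(0/6) = 0; P(data | r = 2) = (2/7)(1/6)(0/5) = 0; P(data | r = 3) = (3/7)(2/6)(1/5)(0/4) = 0; P(data | r = 4) = (4/7)(3/6)(2/5)(1/4)(0/3) = 0; P(data | r = 5) = (5/7)(4/6)(3/5)(2/4)(1/3) = 1/21; P(data | r = 6) = (6/7)(5/6)(4/5)(3/4)(2/3) = 2/7.
The prior-weighted likelihoods are 1/6 · 0 = 0, 1/6 · 0 = 0, 1/6 · 0 = 0, 1/6 · 0 = 0, 1/6 · 1/21 = 1/126, 1/6 · 2/7 = 1/21; with total 1/18.
So P(r = 5 | data) = (1/126) / (1/18) = 1/7.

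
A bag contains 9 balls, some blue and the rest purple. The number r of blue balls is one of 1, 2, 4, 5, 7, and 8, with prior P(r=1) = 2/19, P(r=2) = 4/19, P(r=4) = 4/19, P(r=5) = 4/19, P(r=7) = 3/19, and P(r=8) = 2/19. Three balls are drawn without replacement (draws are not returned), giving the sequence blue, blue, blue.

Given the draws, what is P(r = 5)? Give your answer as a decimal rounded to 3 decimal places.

0.147

The likelihood of the observed sequence under each hypothesis: P(data | r = 1) = (1/9)(0/8) = 0; P(data | r = 2) = (2/9)(1/8)(0/7) = 0; P(data | r = 4) = (4/9)(3/8)(2/7) = 1/21; P(data | r = 5) = (5/9)(4/8)(3/7) = 5/42; P(data | r = 7) = (7/9)(6/8)(5/7) = 5/12; P(data | r = 8) = (8/9)(7/8)(6/7) = 2/3.
Multiplying each by its prior: 2/19 · 0 = 0, 4/19 · 0 = 0, 4/19 · 1/21 = 4/399, 4/19 · 5/42 = 10/399, 3/19 · 5/12 = 5/76, 2/19 · 2/3 = 4/57; with total 13/76.
Therefore the posterior P(r = 5 | data) = (10/399) / (13/76) = 40/273.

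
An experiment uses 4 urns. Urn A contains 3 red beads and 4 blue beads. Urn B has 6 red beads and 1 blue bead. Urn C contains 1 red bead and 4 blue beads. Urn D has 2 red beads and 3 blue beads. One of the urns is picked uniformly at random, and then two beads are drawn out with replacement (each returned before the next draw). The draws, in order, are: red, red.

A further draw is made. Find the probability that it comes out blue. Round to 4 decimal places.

0.3021

The likelihood of the observed sequence under each hypothesis: P(data | urn A) = (3/7)(3/7) = 9/49; P(data | urn B) = (6/7)(6/7) = 36/49; P(data | urn C) = (1/5)(1/5) = 1/25; P(data | urn D) = (2/5)(2/5) = 4/25.
The prior-weighted likelihoods are 1/4 · 9/49 = 9/196, 1/4 · 36/49 = 9/49, 1/4 · 1/25 = 1/100, 1/4 · 4/25 = 1/25; these sum to 137/490.
Dividing through by the total gives posterior P(urn A | data) = 0.16423, P(urn B | data) = 0.65693, P(urn C | data) = 0.035766, P(urn D | data) = 0.14307.
So P(blue next | data) = Σ P(blue next | H) P(H | data) = (4/7)(0.16423) + (1/7)(0.65693) + (4/5)(0.035766) + (3/5)(0.14307) = 0.30215.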